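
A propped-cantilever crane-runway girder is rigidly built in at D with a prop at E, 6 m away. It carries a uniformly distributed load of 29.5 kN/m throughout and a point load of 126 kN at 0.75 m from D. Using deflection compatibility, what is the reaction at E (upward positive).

R_E = 69.21 kN

Remove the prop at E; the released (primary) structure is a cantilever built in at D.
Downward deflection at the released point E due to the loads:
  UDL 29.5: wL⁴/(8EI) = 4779/EI
  point load 126 at a = 0.75: Pa²(3L − a)/(6EI) = 203.8/EI
  δ_0 = 4983/EI
Tip deflection under a unit load at E: L³/(3EI) = 72/EI.
Compatibility at E: δ_0 − R_E·δ_{EE} = 0, so R_E = 4983/72 = 69.21 kN.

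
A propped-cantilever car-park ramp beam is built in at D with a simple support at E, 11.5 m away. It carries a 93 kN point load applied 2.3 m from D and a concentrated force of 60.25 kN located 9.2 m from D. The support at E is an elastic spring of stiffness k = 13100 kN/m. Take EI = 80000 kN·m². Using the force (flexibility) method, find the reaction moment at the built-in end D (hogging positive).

Choose R_E as the redundant. The primary structure is the cantilever fixed at D.
Free-end deflection of the primary structure under the applied loading (downward +):
  point load 93 at a = 2.3: Pa²(3L − a)/(6EI) = 2640/EI
  point load 60.25 at a = 9.2: Pa²(3L − a)/(6EI) = 21503/EI
  δ_0 = 24143/EI
Flexibility coefficient — unit upward force at E: δ_{EE} = L³/(3EI) = 507/EI.
With EI = 80000 kN·m²: δ_0 = 0.30179 m and δ_{EE} = 0.006337 m/kN.
Compatibility — the spring shortens by R_E/k under the reaction it provides: δ_0 − R_E·δ_{EE} = R_E/k. With 1/k = 0.000076 m/kN, R_E = δ_0 / (δ_{EE} + 1/k) = 0.30179 / (0.006337 + 0.000076) = 47.06 kN.
Moment equilibrium about D: M_D = Σ(load moments about D) − R_E·L = 768.2 − 47.06×11.5 = 227 kN·m.

M_D = 227 kN·m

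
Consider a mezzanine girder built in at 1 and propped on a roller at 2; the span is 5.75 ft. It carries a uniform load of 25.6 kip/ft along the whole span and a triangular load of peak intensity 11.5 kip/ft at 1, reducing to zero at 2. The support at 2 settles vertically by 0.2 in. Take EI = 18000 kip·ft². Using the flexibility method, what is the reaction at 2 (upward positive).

R_2 = 57.08 kip

Release the roller at 2. Primary structure: cantilever fixed at 1.
Free-end deflection of the primary structure under the applied loading (downward +):
  UDL 25.6: wL⁴/(8EI) = 3498/EI
  triangular load, peak 11.5 at the fixed end: w₀L⁴/(30EI) = 419/EI
  δ_0 = 3917/EI
Tip deflection under a unit load at 2: L³/(3EI) = 63.37/EI.
With EI = 18000 kip·ft²: δ_0 = 0.21761 ft and δ_{22} = 0.003521 ft/kip.
Compatibility — the beam at 2 must follow the support down by 0.01667 ft: δ_0 − R_2·δ_{22} = 0.01667, so R_2 = (0.21761 − 0.01667)/0.003521 = 57.08 kip.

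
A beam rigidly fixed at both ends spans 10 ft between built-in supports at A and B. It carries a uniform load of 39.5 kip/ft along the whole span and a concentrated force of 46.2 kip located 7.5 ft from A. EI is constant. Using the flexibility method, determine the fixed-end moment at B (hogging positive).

Release both end moments; the primary structure is a simply-supported span AB with redundants M_A and M_B.
Simple-span end rotations at A and B under the given loads:
  at A: UDL 39.5: wL³/(24EI) = 1646/EI
  at B: UDL 39.5: wL³/(24EI) = 1646/EI
  at A: point load 46.2 at a = 7.5: Pab(L + b)/(6LEI) = 180.5/EI
  at B: point load 46.2 at a = 7.5: Pab(L + a)/(6LEI) = 252.7/EI
  θ_A0 = 1826/EI,  θ_B0 = 1898/EI
Flexibility coefficients: a unit moment at one end gives L/(3EI) there and L/(6EI) at the far end, so f₁₁ = f₂₂ = 3.333/EI and f₁₂ = f₂₁ = 1.667/EI.
Compatibility — zero rotation at each built-in end:
  3.333 M_A + 1.667 M_B = 1826
  1.667 M_A + 3.333 M_B = 1898
Solving the pair gives M_A = 350.8 kip·ft and M_B = 394.1 kip·ft (hogging).

M_B = 394.1 kip·ft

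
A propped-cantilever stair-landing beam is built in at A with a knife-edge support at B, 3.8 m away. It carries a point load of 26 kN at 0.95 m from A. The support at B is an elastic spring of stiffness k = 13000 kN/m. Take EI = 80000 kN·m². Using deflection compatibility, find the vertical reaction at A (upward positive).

Release the roller at B. Primary structure: cantilever fixed at A.
Downward deflection at the released point B due to the loads:
  point load 26 at a = 0.95: Pa²(3L − a)/(6EI) = 40.87/EI
Flexibility coefficient — unit upward force at B: δ_{BB} = L³/(3EI) = 18.29/EI.
With EI = 80000 kN·m²: δ_0 = 0.000511 m and δ_{BB} = 0.000229 m/kN.
Compatibility — the spring shortens by R_B/k under the reaction it provides: δ_0 − R_B·δ_{BB} = R_B/k. With 1/k = 0.000077 m/kN, R_B = δ_0 / (δ_{BB} + 1/k) = 0.000511 / (0.000229 + 0.000077) = 1.672 kN.
Vertical equilibrium: R_A = ΣP − R_B = 26 − 1.672 = 24.33 kN.

R_A = 24.33 kN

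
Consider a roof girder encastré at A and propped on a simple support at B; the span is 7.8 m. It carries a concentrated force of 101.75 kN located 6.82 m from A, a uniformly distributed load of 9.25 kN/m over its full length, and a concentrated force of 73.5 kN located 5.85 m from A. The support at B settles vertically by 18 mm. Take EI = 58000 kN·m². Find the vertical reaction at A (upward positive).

Take the reaction at B as the redundant and release it; the primary structure is a cantilever fixed at A.
Downward deflection at the released point B due to the loads:
  point load 101.75 at a = 6.82: Pa²(3L − a)/(6EI) = 13078/EI
  UDL 9.25: wL⁴/(8EI) = 4280/EI
  point load 73.5 at a = 5.85: Pa²(3L − a)/(6EI) = 7357/EI
  δ_0 = 24715/EI
Flexibility coefficient — unit upward force at B: δ_{BB} = L³/(3EI) = 158.2/EI.
With EI = 58000 kN·m²: δ_0 = 0.42612 m and δ_{BB} = 0.002727 m/kN.
Compatibility — the beam at B must follow the support down by 0.018 m: δ_0 − R_B·δ_{BB} = 0.018, so R_B = (0.42612 − 0.018)/0.002727 = 149.6 kN.
Vertical equilibrium: R_A = ΣP − R_B = 247.4 − 149.6 = 97.76 kN.

R_A = 97.76 kN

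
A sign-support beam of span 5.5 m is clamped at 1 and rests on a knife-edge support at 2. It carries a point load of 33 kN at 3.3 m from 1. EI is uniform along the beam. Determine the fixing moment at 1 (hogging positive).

Remove the prop at 2; the released (primary) structure is a cantilever built in at 1.
Downward deflection at the released point 2 due to the loads:
  point load 33 at a = 3.3: Pa²(3L − a)/(6EI) = 790.6/EI
Flexibility coefficient — unit upward force at 2: δ_{22} = L³/(3EI) = 55.46/EI.
The prop prevents deflection at 2: R_2 = δ_0/δ_{22} = 790.6/55.46 = 14.26 kN.
Moment equilibrium about 1: M_1 = Σ(load moments about 1) − R_2·L = 108.9 − 14.26×5.5 = 30.49 kN·m.

M_1 = 30.49 kN·m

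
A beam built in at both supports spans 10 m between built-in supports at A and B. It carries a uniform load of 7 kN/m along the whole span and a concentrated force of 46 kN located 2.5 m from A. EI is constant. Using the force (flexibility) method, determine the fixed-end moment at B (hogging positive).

Take the two fixed-end moments M_A, M_B as redundants; the released structure is the simple span AB.
Simple-span end rotations at A and B under the given loads:
  at A: UDL 7: wL³/(24EI) = 291.7/EI
  at B: UDL 7: wL³/(24EI) = 291.7/EI
  at A: point load 46 at a = 2.5: Pab(L + b)/(6LEI) = 251.6/EI
  at B: point load 46 at a = 2.5: Pab(L + a)/(6LEI) = 179.7/EI
  θ_A0 = 543.2/EI,  θ_B0 = 471.4/EI
Flexibility coefficients: a unit moment at one end gives L/(3EI) there and L/(6EI) at the far end, so f₁₁ = f₂₂ = 3.333/EI and f₁₂ = f₂₁ = 1.667/EI.
Compatibility — zero rotation at each built-in end:
  3.333 M_A + 1.667 M_B = 543.2
  1.667 M_A + 3.333 M_B = 471.4
Solving the pair gives M_A = 123 kN·m and M_B = 79.9 kN·m (hogging).

M_B = 79.9 kN·m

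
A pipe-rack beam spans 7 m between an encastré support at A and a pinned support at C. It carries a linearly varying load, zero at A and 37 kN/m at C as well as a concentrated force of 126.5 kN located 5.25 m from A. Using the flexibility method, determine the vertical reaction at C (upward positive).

R_C = 151.3 kN

Remove the prop at C; the released (primary) structure is a cantilever built in at A.
Free-end deflection of the primary structure under the applied loading (downward +):
  triangular load, peak 37 at the free end: 11w₀L⁴/(120EI) = 8143/EI
  point load 126.5 at a = 5.25: Pa²(3L − a)/(6EI) = 9152/EI
  δ_0 = 17296/EI
Flexibility coefficient — unit upward force at C: δ_{CC} = L³/(3EI) = 114.3/EI.
The prop prevents deflection at C: R_C = δ_0/δ_{CC} = 17296/114.3 = 151.3 kN.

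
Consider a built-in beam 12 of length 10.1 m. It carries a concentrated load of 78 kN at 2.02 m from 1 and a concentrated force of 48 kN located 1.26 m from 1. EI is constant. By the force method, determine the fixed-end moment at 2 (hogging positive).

M_2 = 31.81 kN·m

Release both end moments; the primary structure is a simply-supported span 12 with redundants M_1 and M_2.
On the primary (simply-supported) span, the end slopes from the loading are:
  at 1: point load 78 at a = 2.02: Pab(L + b)/(6LEI) = 381.9/EI
  at 2: point load 78 at a = 2.02: Pab(L + a)/(6LEI) = 254.6/EI
  at 1: point load 48 at a = 1.26: Pab(L + b)/(6LEI) = 167.1/EI
  at 2: point load 48 at a = 1.26: Pab(L + a)/(6LEI) = 100.2/EI
  θ_10 = 549/EI,  θ_20 = 354.8/EI
Flexibility coefficients: a unit moment at one end gives L/(3EI) there and L/(6EI) at the far end, so f₁₁ = f₂₂ = 3.367/EI and f₁₂ = f₂₁ = 1.683/EI.
Compatibility — zero rotation at each built-in end:
  3.367 M_1 + 1.683 M_2 = 549
  1.683 M_1 + 3.367 M_2 = 354.8
Solving the pair gives M_1 = 147.2 kN·m and M_2 = 31.81 kN·m (hogging).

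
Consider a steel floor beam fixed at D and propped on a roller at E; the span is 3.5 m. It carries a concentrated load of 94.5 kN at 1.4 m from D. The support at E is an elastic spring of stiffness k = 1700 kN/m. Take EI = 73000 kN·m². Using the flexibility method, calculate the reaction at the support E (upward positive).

Release the roller at E. Primary structure: cantilever fixed at D.
Downward deflection at the released point E due to the loads:
  point load 94.5 at a = 1.4: Pa²(3L − a)/(6EI) = 280.9/EI
Tip deflection under a unit load at E: L³/(3EI) = 14.29/EI.
With EI = 73000 kN·m²: δ_0 = 0.003848 m and δ_{EE} = 0.000196 m/kN.
Compatibility — the spring shortens by R_E/k under the reaction it provides: δ_0 − R_E·δ_{EE} = R_E/k. With 1/k = 0.000588 m/kN, R_E = δ_0 / (δ_{EE} + 1/k) = 0.003848 / (0.000196 + 0.000588) = 4.908 kN.

R_E = 4.908 kN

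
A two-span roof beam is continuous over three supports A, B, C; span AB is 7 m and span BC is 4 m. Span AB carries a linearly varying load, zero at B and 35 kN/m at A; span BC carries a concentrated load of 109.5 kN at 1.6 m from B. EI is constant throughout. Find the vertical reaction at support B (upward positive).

R_B = 143.6 kN

Take M_B as the redundant. Released structure: two simple spans AB and BC with a hinge at B.
Discontinuity in slope at B on the released structure — sum the simple-span end rotations:
  span AB: triangular load, peak 35: 7w₀L³/(360EI) = 233.4/EI
  span BC: point load 109.5 at a = 1.6: Pab(L + b)/(6LEI) = 112.1/EI
  relative rotation θ_0 = (233.4 + 112.1)/EI = 345.6/EI
A unit hogging moment at B produces rotation L₁/(3EI) + L₂/(3EI) = 3.667/EI.
Slope continuity at B: θ_0 = M_B·3.667/EI, so M_B = 345.6/3.667 = 94.24 kN·m (hogging).
Span AB, ΣM about A with M_B applied at B: R_B^{AB}·7 = 285.8 + 94.24, so R_B^{AB} = 54.3 kN and R_A = 122.5 − 54.3 = 68.2 kN.
Span BC, ΣM about C: R_B^{BC}·4 = 262.8 + 94.24, so R_B^{BC} = 89.26 kN and R_C = 109.5 − 89.26 = 20.24 kN.
R_B = 54.3 + 89.26 = 143.6 kN.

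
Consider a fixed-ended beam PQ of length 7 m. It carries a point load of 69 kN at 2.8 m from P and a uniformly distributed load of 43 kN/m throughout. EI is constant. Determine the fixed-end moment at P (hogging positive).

Release both end moments; the primary structure is a simply-supported span PQ with redundants M_P and M_Q.
End rotations of the released simple span under the applied load (×1/EI):
  at P: point load 69 at a = 2.8: Pab(L + b)/(6LEI) = 216.4/EI
  at Q: point load 69 at a = 2.8: Pab(L + a)/(6LEI) = 189.3/EI
  at P: UDL 43: wL³/(24EI) = 614.5/EI
  at Q: UDL 43: wL³/(24EI) = 614.5/EI
  θ_P0 = 830.9/EI,  θ_Q0 = 803.9/EI
Flexibility coefficients: a unit moment at one end gives L/(3EI) there and L/(6EI) at the far end, so f₁₁ = f₂₂ = 2.333/EI and f₁₂ = f₂₁ = 1.167/EI.
Compatibility — zero rotation at each built-in end:
  2.333 M_P + 1.167 M_Q = 830.9
  1.167 M_P + 2.333 M_Q = 803.9
Solving the pair gives M_P = 245.1 kN·m and M_Q = 222 kN·m (hogging).

M_P = 245.1 kN·m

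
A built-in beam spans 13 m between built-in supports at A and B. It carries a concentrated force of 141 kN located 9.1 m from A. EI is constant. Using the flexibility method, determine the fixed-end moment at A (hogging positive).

M_A = 115.5 kN·m

Release both end moments; the primary structure is a simply-supported span AB with redundants M_A and M_B.
On the primary (simply-supported) span, the end slopes from the loading are:
  at A: point load 141 at a = 9.1: Pab(L + b)/(6LEI) = 1084/EI
  at B: point load 141 at a = 9.1: Pab(L + a)/(6LEI) = 1418/EI
  θ_A0 = 1084/EI,  θ_B0 = 1418/EI
Flexibility coefficients: a unit moment at one end gives L/(3EI) there and L/(6EI) at the far end, so f₁₁ = f₂₂ = 4.333/EI and f₁₂ = f₂₁ = 2.167/EI.
Compatibility — zero rotation at each built-in end:
  4.333 M_A + 2.167 M_B = 1084
  2.167 M_A + 4.333 M_B = 1418
Solving the pair gives M_A = 115.5 kN·m and M_B = 269.5 kN·m (hogging).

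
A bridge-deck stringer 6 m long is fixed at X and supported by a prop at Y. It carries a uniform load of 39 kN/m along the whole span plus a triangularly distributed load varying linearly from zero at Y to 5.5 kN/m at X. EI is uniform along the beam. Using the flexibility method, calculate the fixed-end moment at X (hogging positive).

M_X = 188.7 kN·m

Release the roller at Y. Primary structure: cantilever fixed at X.
Deflection at Y on the released cantilever, summing each load's contribution:
  UDL 39: wL⁴/(8EI) = 6318/EI
  triangular load, peak 5.5 at the fixed end: w₀L⁴/(30EI) = 237.6/EI
  δ_0 = 6556/EI
Flexibility coefficient — unit upward force at Y: δ_{YY} = L³/(3EI) = 72/EI.
The prop prevents deflection at Y: R_Y = δ_0/δ_{YY} = 6556/72 = 91.05 kN.
Moment equilibrium about X: M_X = Σ(load moments about X) − R_Y·L = 735 − 91.05×6 = 188.7 kN·m.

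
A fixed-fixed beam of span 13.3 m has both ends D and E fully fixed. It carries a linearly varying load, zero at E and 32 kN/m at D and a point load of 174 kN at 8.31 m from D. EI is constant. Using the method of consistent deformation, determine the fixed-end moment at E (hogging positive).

Take the two fixed-end moments M_D, M_E as redundants; the released structure is the simple span DE.
Simple-span end rotations at D and E under the given loads:
  at D: triangular load, peak 32: w₀L³/(45EI) = 1673/EI
  at E: triangular load, peak 32: 7w₀L³/(360EI) = 1464/EI
  at D: point load 174 at a = 8.31: Pab(L + b)/(6LEI) = 1654/EI
  at E: point load 174 at a = 8.31: Pab(L + a)/(6LEI) = 1954/EI
  θ_D0 = 3327/EI,  θ_E0 = 3418/EI
Flexibility coefficients: a unit moment at one end gives L/(3EI) there and L/(6EI) at the far end, so f₁₁ = f₂₂ = 4.433/EI and f₁₂ = f₂₁ = 2.217/EI.
Compatibility — zero rotation at each built-in end:
  4.433 M_D + 2.217 M_E = 3327
  2.217 M_D + 4.433 M_E = 3418
Solving the pair gives M_D = 486.6 kN·m and M_E = 527.6 kN·m (hogging).

M_E = 527.6 kN·m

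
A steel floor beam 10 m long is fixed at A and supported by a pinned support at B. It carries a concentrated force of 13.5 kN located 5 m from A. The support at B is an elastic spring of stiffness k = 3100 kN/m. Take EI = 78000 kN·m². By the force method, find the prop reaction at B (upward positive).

Choose R_B as the redundant. The primary structure is the cantilever fixed at A.
Primary-structure tip deflection at B by superposition:
  point load 13.5 at a = 5: Pa²(3L − a)/(6EI) = 1406/EI
Tip deflection under a unit load at B: L³/(3EI) = 333.3/EI.
With EI = 78000 kN·m²: δ_0 = 0.018029 m and δ_{BB} = 0.004274 m/kN.
Compatibility — the spring shortens by R_B/k under the reaction it provides: δ_0 − R_B·δ_{BB} = R_B/k. With 1/k = 0.000323 m/kN, R_B = δ_0 / (δ_{BB} + 1/k) = 0.018029 / (0.004274 + 0.000323) = 3.923 kN.

R_B = 3.923 kN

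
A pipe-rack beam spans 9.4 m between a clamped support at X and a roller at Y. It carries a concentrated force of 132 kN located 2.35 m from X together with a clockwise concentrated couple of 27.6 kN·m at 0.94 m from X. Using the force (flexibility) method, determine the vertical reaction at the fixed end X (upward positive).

R_X = 119.8 kN

Take the reaction at Y as the redundant and release it; the primary structure is a cantilever fixed at X.
Deflection at Y on the released cantilever, summing each load's contribution:
  point load 132 at a = 2.35: Pa²(3L − a)/(6EI) = 3141/EI
  clockwise couple 27.6 at a = 0.94: M₀a(2L − a)/(2EI) = 231.7/EI
  δ_0 = 3372/EI
Tip deflection under a unit load at Y: L³/(3EI) = 276.9/EI.
The prop prevents deflection at Y: R_Y = δ_0/δ_{YY} = 3372/276.9 = 12.18 kN.
Vertical equilibrium: R_X = ΣP − R_Y = 132 − 12.18 = 119.8 kN.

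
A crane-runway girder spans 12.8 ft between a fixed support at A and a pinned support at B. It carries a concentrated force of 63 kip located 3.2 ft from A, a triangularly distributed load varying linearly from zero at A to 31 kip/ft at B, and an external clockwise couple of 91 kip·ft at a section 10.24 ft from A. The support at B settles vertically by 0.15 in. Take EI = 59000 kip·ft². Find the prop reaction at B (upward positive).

Take the reaction at B as the redundant and release it; the primary structure is a cantilever fixed at A.
Primary-structure tip deflection at B by superposition:
  point load 63 at a = 3.2: Pa²(3L − a)/(6EI) = 3785/EI
  triangular load, peak 31 at the free end: 11w₀L⁴/(120EI) = 76280/EI
  clockwise couple 91 at a = 10.24: M₀a(2L − a)/(2EI) = 7157/EI
  δ_0 = 87222/EI
Tip deflection under a unit load at B: L³/(3EI) = 699.1/EI.
With EI = 59000 kip·ft²: δ_0 = 1.4783 ft and δ_{BB} = 0.011848 ft/kip.
Compatibility — the beam at B must follow the support down by 0.0125 ft: δ_0 − R_B·δ_{BB} = 0.0125, so R_B = (1.4783 − 0.0125)/0.011848 = 123.7 kip.

R_B = 123.7 kip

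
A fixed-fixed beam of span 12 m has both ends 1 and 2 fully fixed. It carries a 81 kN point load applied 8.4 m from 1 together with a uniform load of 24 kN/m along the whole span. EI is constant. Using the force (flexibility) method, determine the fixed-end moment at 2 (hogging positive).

Release both end moments; the primary structure is a simply-supported span 12 with redundants M_1 and M_2.
End rotations of the released simple span under the applied load (×1/EI):
  at 1: point load 81 at a = 8.4: Pab(L + b)/(6LEI) = 530.7/EI
  at 2: point load 81 at a = 8.4: Pab(L + a)/(6LEI) = 694/EI
  at 1: UDL 24: wL³/(24EI) = 1728/EI
  at 2: UDL 24: wL³/(24EI) = 1728/EI
  θ_10 = 2259/EI,  θ_20 = 2422/EI
Flexibility coefficients: a unit moment at one end gives L/(3EI) there and L/(6EI) at the far end, so f₁₁ = f₂₂ = 4/EI and f₁₂ = f₂₁ = 2/EI.
Compatibility — zero rotation at each built-in end:
  4 M_1 + 2 M_2 = 2259
  2 M_1 + 4 M_2 = 2422
Solving the pair gives M_1 = 349.2 kN·m and M_2 = 430.9 kN·m (hogging).

M_2 = 430.9 kN·m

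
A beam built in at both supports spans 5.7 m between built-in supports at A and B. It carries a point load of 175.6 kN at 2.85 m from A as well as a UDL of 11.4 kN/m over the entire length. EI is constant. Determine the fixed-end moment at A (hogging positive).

M_A = 156 kN·m

Release both end moments; the primary structure is a simply-supported span AB with redundants M_A and M_B.
End rotations of the released simple span under the applied load (×1/EI):
  at A: point load 175.6 at a = 2.85: Pab(L + b)/(6LEI) = 356.6/EI
  at B: point load 175.6 at a = 2.85: Pab(L + a)/(6LEI) = 356.6/EI
  at A: UDL 11.4: wL³/(24EI) = 87.97/EI
  at B: UDL 11.4: wL³/(24EI) = 87.97/EI
  θ_A0 = 444.5/EI,  θ_B0 = 444.5/EI
Flexibility coefficients: a unit moment at one end gives L/(3EI) there and L/(6EI) at the far end, so f₁₁ = f₂₂ = 1.9/EI and f₁₂ = f₂₁ = 0.95/EI.
Compatibility — zero rotation at each built-in end:
  1.9 M_A + 0.95 M_B = 444.5
  0.95 M_A + 1.9 M_B = 444.5
Solving the pair gives M_A = 156 kN·m and M_B = 156 kN·m (hogging).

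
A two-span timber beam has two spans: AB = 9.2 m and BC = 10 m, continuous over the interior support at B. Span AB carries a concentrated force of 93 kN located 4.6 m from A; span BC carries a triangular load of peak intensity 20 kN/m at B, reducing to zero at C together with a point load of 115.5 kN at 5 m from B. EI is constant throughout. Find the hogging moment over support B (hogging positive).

M_B = 259.1 kN·m

Insert a hinge at B; M_B is the redundant, and each span becomes simply supported.
End slopes at the hinge B, treating each span as simply supported:
  span AB: point load 93 at a = 4.6: Pab(L + a)/(6LEI) = 492/EI
  span BC: triangular load, peak 20: w₀L³/(45EI) = 444.4/EI
  span BC: point load 115.5 at a = 5: Pab(L + b)/(6LEI) = 721.9/EI
  relative rotation θ_0 = (492 + 1166)/EI = 1658/EI
A unit hogging moment at B produces rotation L₁/(3EI) + L₂/(3EI) = 6.4/EI.
Compatibility: M_B·(L₁+L₂)/(3EI) = θ_0, giving M_B = 259.1 kN·m (hogging).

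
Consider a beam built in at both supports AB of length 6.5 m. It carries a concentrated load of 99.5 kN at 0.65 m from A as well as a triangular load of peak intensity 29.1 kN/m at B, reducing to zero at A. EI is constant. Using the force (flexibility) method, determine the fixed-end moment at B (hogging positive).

Release both end moments; the primary structure is a simply-supported span AB with redundants M_A and M_B.
Simple-span end rotations at A and B under the given loads:
  at A: point load 99.5 at a = 0.65: Pab(L + b)/(6LEI) = 119.8/EI
  at B: point load 99.5 at a = 0.65: Pab(L + a)/(6LEI) = 69.36/EI
  at A: triangular load, peak 29.1: 7w₀L³/(360EI) = 155.4/EI
  at B: triangular load, peak 29.1: w₀L³/(45EI) = 177.6/EI
  θ_A0 = 275.2/EI,  θ_B0 = 247/EI
Flexibility coefficients: a unit moment at one end gives L/(3EI) there and L/(6EI) at the far end, so f₁₁ = f₂₂ = 2.167/EI and f₁₂ = f₂₁ = 1.083/EI.
Compatibility — zero rotation at each built-in end:
  2.167 M_A + 1.083 M_B = 275.2
  1.083 M_A + 2.167 M_B = 247
Solving the pair gives M_A = 93.37 kN·m and M_B = 67.29 kN·m (hogging).

M_B = 67.29 kN·m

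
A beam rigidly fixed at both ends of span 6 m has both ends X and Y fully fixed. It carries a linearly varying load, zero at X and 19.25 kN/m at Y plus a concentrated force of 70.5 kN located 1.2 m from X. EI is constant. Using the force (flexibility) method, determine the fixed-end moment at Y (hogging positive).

M_Y = 48.19 kN·m

Take the two fixed-end moments M_X, M_Y as redundants; the released structure is the simple span XY.
End rotations of the released simple span under the applied load (×1/EI):
  at X: triangular load, peak 19.25: 7w₀L³/(360EI) = 80.85/EI
  at Y: triangular load, peak 19.25: w₀L³/(45EI) = 92.4/EI
  at X: point load 70.5 at a = 1.2: Pab(L + b)/(6LEI) = 121.8/EI
  at Y: point load 70.5 at a = 1.2: Pab(L + a)/(6LEI) = 81.22/EI
  θ_X0 = 202.7/EI,  θ_Y0 = 173.6/EI
Flexibility coefficients: a unit moment at one end gives L/(3EI) there and L/(6EI) at the far end, so f₁₁ = f₂₂ = 2/EI and f₁₂ = f₂₁ = 1/EI.
Compatibility — zero rotation at each built-in end:
  2 M_X + 1 M_Y = 202.7
  1 M_X + 2 M_Y = 173.6
Solving the pair gives M_X = 77.24 kN·m and M_Y = 48.19 kN·m (hogging).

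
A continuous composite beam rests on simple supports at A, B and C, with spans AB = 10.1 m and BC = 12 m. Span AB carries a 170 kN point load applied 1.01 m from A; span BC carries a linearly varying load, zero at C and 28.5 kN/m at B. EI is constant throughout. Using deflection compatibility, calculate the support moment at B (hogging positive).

M_B = 187.4 kN·m

Insert a hinge at B; M_B is the redundant, and each span becomes simply supported.
Discontinuity in slope at B on the released structure — sum the simple-span end rotations:
  span AB: point load 170 at a = 1.01: Pab(L + a)/(6LEI) = 286.1/EI
  span BC: triangular load, peak 28.5: w₀L³/(45EI) = 1094/EI
  relative rotation θ_0 = (286.1 + 1094)/EI = 1381/EI
A unit hogging moment at B produces rotation L₁/(3EI) + L₂/(3EI) = 7.367/EI.
Compatibility: M_B·(L₁+L₂)/(3EI) = θ_0, giving M_B = 187.4 kN·m (hogging).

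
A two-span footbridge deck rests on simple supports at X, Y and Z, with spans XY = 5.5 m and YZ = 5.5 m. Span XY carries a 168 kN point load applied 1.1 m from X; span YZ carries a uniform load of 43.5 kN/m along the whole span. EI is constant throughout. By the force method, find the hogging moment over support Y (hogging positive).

Release continuity at Y by inserting a hinge; the redundant is the internal moment M_Y. The primary structure is two simply-supported spans XY and YZ.
Rotations at Y on the released spans (each span's end-slope, ×1/EI):
  span XY: point load 168 at a = 1.1: Pab(L + a)/(6LEI) = 162.6/EI
  span YZ: UDL 43.5: wL³/(24EI) = 301.6/EI
  relative rotation θ_0 = (162.6 + 301.6)/EI = 464.2/EI
A unit hogging moment at Y produces rotation L₁/(3EI) + L₂/(3EI) = 3.667/EI.
Compatibility: M_Y·(L₁+L₂)/(3EI) = θ_0, giving M_Y = 126.6 kN·m (hogging).

M_Y = 126.6 kN·m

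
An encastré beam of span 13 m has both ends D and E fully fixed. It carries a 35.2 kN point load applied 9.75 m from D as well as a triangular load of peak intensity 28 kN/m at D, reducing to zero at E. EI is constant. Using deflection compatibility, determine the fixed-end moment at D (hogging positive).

Release both end moments; the primary structure is a simply-supported span DE with redundants M_D and M_E.
On the primary (simply-supported) span, the end slopes from the loading are:
  at D: point load 35.2 at a = 9.75: Pab(L + b)/(6LEI) = 232.4/EI
  at E: point load 35.2 at a = 9.75: Pab(L + a)/(6LEI) = 325.3/EI
  at D: triangular load, peak 28: w₀L³/(45EI) = 1367/EI
  at E: triangular load, peak 28: 7w₀L³/(360EI) = 1196/EI
  θ_D0 = 1599/EI,  θ_E0 = 1521/EI
Flexibility coefficients: a unit moment at one end gives L/(3EI) there and L/(6EI) at the far end, so f₁₁ = f₂₂ = 4.333/EI and f₁₂ = f₂₁ = 2.167/EI.
Compatibility — zero rotation at each built-in end:
  4.333 M_D + 2.167 M_E = 1599
  2.167 M_D + 4.333 M_E = 1521
Solving the pair gives M_D = 258.1 kN·m and M_E = 222.1 kN·m (hogging).

M_D = 258.1 kN·m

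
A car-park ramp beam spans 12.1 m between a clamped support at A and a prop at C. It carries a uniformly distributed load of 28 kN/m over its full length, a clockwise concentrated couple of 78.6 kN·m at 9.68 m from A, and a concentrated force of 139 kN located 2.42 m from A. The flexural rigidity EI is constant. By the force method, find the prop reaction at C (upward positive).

Remove the prop at C; the released (primary) structure is a cantilever built in at A.
Free-end deflection of the primary structure under the applied loading (downward +):
  UDL 28: wL⁴/(8EI) = 75026/EI
  clockwise couple 78.6 at a = 9.68: M₀a(2L − a)/(2EI) = 5524/EI
  point load 139 at a = 2.42: Pa²(3L − a)/(6EI) = 4597/EI
  δ_0 = 85146/EI
Tip deflection under a unit load at C: L³/(3EI) = 590.5/EI.
Compatibility at C: δ_0 − R_C·δ_{CC} = 0, so R_C = 85146/590.5 = 144.2 kN.

R_C = 144.2 kN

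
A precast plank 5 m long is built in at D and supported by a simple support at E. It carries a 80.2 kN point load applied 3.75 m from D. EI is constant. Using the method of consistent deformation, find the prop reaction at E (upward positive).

R_E = 50.75 kN

Choose R_E as the redundant. The primary structure is the cantilever fixed at D.
Deflection at E on the released cantilever, summing each load's contribution:
  point load 80.2 at a = 3.75: Pa²(3L − a)/(6EI) = 2115/EI
Tip deflection under a unit load at E: L³/(3EI) = 41.67/EI.
Compatibility at E: δ_0 − R_E·δ_{EE} = 0, so R_E = 2115/41.67 = 50.75 kN.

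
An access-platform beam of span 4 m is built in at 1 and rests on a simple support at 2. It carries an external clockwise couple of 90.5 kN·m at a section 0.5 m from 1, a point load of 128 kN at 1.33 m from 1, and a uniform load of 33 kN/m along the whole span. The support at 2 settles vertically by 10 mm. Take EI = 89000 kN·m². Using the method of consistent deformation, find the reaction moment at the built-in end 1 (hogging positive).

M_1 = 386.3 kN·m

Choose R_2 as the redundant. The primary structure is the cantilever fixed at 1.
Deflection at 2 on the released cantilever, summing each load's contribution:
  clockwise couple 90.5 at a = 0.5: M₀a(2L − a)/(2EI) = 169.7/EI
  point load 128 at a = 1.33: Pa²(3L − a)/(6EI) = 402.6/EI
  UDL 33: wL⁴/(8EI) = 1056/EI
  δ_0 = 1628/EI
Flexibility coefficient — unit upward force at 2: δ_{22} = L³/(3EI) = 21.33/EI.
With EI = 89000 kN·m²: δ_0 = 0.018296 m and δ_{22} = 0.00024 m/kN.
Compatibility — the beam at 2 must follow the support down by 0.01 m: δ_0 − R_2·δ_{22} = 0.01, so R_2 = (0.018296 − 0.01)/0.00024 = 34.61 kN.
Moment equilibrium about 1: M_1 = Σ(load moments about 1) − R_2·L = 524.7 − 34.61×4 = 386.3 kN·m.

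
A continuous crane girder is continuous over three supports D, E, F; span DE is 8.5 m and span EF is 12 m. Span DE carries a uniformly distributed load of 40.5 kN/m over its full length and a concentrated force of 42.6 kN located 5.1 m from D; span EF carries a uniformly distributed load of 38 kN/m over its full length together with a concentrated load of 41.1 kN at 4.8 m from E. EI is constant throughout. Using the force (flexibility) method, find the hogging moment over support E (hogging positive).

Release continuity at E by inserting a hinge; the redundant is the internal moment M_E. The primary structure is two simply-supported spans DE and EF.
End slopes at the hinge E, treating each span as simply supported:
  span DE: UDL 40.5: wL³/(24EI) = 1036/EI
  span DE: point load 42.6 at a = 5.1: Pab(L + a)/(6LEI) = 197/EI
  span EF: UDL 38: wL³/(24EI) = 2736/EI
  span EF: point load 41.1 at a = 4.8: Pab(L + b)/(6LEI) = 378.8/EI
  relative rotation θ_0 = (1233 + 3115)/EI = 4348/EI
A unit hogging moment at E produces rotation L₁/(3EI) + L₂/(3EI) = 6.833/EI.
Compatibility: M_E·(L₁+L₂)/(3EI) = θ_0, giving M_E = 636.3 kN·m (hogging).

M_E = 636.3 kN·m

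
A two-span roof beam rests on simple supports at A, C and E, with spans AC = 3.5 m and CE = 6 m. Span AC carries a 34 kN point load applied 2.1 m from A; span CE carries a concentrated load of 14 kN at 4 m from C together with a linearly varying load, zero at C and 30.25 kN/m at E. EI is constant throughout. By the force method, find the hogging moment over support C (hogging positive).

Take M_C as the redundant. Released structure: two simple spans AC and CE with a hinge at C.
Rotations at C on the released spans (each span's end-slope, ×1/EI):
  span AC: point load 34 at a = 2.1: Pab(L + a)/(6LEI) = 26.66/EI
  span CE: point load 14 at a = 4: Pab(L + b)/(6LEI) = 24.89/EI
  span CE: triangular load, peak 30.25: 7w₀L³/(360EI) = 127/EI
  relative rotation θ_0 = (26.66 + 151.9)/EI = 178.6/EI
A unit hogging moment at C produces rotation L₁/(3EI) + L₂/(3EI) = 3.167/EI.
Compatibility: M_C·(L₁+L₂)/(3EI) = θ_0, giving M_C = 56.4 kN·m (hogging).

M_C = 56.4 kN·m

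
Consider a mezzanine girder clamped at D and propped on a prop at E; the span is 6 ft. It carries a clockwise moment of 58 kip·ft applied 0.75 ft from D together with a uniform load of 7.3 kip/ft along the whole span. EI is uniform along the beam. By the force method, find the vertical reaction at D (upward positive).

R_D = 23.98 kip

Choose R_E as the redundant. The primary structure is the cantilever fixed at D.
Downward deflection at the released point E due to the loads:
  clockwise couple 58 at a = 0.75: M₀a(2L − a)/(2EI) = 244.7/EI
  UDL 7.3: wL⁴/(8EI) = 1183/EI
  δ_0 = 1427/EI
Tip deflection under a unit load at E: L³/(3EI) = 72/EI.
Compatibility at E: δ_0 − R_E·δ_{EE} = 0, so R_E = 1427/72 = 19.82 kip.
Vertical equilibrium: R_D = ΣP − R_E = 43.8 − 19.82 = 23.98 kip.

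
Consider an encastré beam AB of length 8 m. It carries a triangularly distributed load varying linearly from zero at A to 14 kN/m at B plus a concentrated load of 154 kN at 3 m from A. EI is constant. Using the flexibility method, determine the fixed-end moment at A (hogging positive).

Release both end moments; the primary structure is a simply-supported span AB with redundants M_A and M_B.
On the primary (simply-supported) span, the end slopes from the loading are:
  at A: triangular load, peak 14: 7w₀L³/(360EI) = 139.4/EI
  at B: triangular load, peak 14: w₀L³/(45EI) = 159.3/EI
  at A: point load 154 at a = 3: Pab(L + b)/(6LEI) = 625.6/EI
  at B: point load 154 at a = 3: Pab(L + a)/(6LEI) = 529.4/EI
  θ_A0 = 765/EI,  θ_B0 = 688.7/EI
Flexibility coefficients: a unit moment at one end gives L/(3EI) there and L/(6EI) at the far end, so f₁₁ = f₂₂ = 2.667/EI and f₁₂ = f₂₁ = 1.333/EI.
Compatibility — zero rotation at each built-in end:
  2.667 M_A + 1.333 M_B = 765
  1.333 M_A + 2.667 M_B = 688.7
Solving the pair gives M_A = 210.3 kN·m and M_B = 153.1 kN·m (hogging).

M_A = 210.3 kN·m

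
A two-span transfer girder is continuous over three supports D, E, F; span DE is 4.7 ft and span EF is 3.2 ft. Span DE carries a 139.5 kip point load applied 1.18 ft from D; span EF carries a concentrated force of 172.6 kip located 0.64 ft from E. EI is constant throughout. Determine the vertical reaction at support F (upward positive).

Release continuity at E by inserting a hinge; the redundant is the internal moment M_E. The primary structure is two simply-supported spans DE and EF.
End slopes at the hinge E, treating each span as simply supported:
  span DE: point load 139.5 at a = 1.18: Pab(L + a)/(6LEI) = 120.8/EI
  span EF: point load 172.6 at a = 0.64: Pab(L + b)/(6LEI) = 84.84/EI
  relative rotation θ_0 = (120.8 + 84.84)/EI = 205.7/EI
A unit hogging moment at E produces rotation L₁/(3EI) + L₂/(3EI) = 2.633/EI.
Compatibility: M_E·(L₁+L₂)/(3EI) = θ_0, giving M_E = 78.1 kip·ft (hogging).
Span EF, ΣM about F: R_E^{EF}·3.2 = 441.9 + 78.1, so R_E^{EF} = 162.5 kip and R_F = 172.6 − 162.5 = 10.11 kip.

R_F = 10.11 kip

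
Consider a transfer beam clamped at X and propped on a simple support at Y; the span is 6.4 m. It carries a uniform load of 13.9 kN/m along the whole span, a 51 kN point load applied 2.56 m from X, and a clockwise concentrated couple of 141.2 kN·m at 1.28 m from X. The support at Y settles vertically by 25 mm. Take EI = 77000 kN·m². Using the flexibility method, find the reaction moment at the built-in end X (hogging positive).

M_X = 339.8 kN·m

Release the roller at Y. Primary structure: cantilever fixed at X.
Downward deflection at the released point Y due to the loads:
  UDL 13.9: wL⁴/(8EI) = 2915/EI
  point load 51 at a = 2.56: Pa²(3L − a)/(6EI) = 926.9/EI
  clockwise couple 141.2 at a = 1.28: M₀a(2L − a)/(2EI) = 1041/EI
  δ_0 = 4883/EI
Flexibility coefficient — unit upward force at Y: δ_{YY} = L³/(3EI) = 87.38/EI.
With EI = 77000 kN·m²: δ_0 = 0.063416 m and δ_{YY} = 0.001135 m/kN.
Compatibility — the beam at Y must follow the support down by 0.025 m: δ_0 − R_Y·δ_{YY} = 0.025, so R_Y = (0.063416 − 0.025)/0.001135 = 33.85 kN.
Moment equilibrium about X: M_X = Σ(load moments about X) − R_Y·L = 556.4 − 33.85×6.4 = 339.8 kN·m.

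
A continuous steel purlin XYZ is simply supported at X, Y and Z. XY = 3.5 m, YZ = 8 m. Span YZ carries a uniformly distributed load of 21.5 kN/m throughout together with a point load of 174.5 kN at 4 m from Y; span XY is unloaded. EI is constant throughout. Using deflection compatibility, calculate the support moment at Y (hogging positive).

M_Y = 301.7 kN·m

Take M_Y as the redundant. Released structure: two simple spans XY and YZ with a hinge at Y.
End slopes at the hinge Y, treating each span as simply supported:
  span YZ: UDL 21.5: wL³/(24EI) = 458.7/EI
  span YZ: point load 174.5 at a = 4: Pab(L + b)/(6LEI) = 698/EI
  relative rotation θ_0 = (0 + 1157)/EI = 1157/EI
A unit hogging moment at Y produces rotation L₁/(3EI) + L₂/(3EI) = 3.833/EI.
Compatibility: M_Y·(L₁+L₂)/(3EI) = θ_0, giving M_Y = 301.7 kN·m (hogging).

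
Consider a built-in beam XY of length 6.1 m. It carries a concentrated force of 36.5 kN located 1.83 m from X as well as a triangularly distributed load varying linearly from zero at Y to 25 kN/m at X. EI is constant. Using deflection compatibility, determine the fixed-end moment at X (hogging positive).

M_X = 79.24 kN·m

Take the two fixed-end moments M_X, M_Y as redundants; the released structure is the simple span XY.
Simple-span end rotations at X and Y under the given loads:
  at X: point load 36.5 at a = 1.83: Pab(L + b)/(6LEI) = 80.81/EI
  at Y: point load 36.5 at a = 1.83: Pab(L + a)/(6LEI) = 61.8/EI
  at X: triangular load, peak 25: w₀L³/(45EI) = 126.1/EI
  at Y: triangular load, peak 25: 7w₀L³/(360EI) = 110.3/EI
  θ_X0 = 206.9/EI,  θ_Y0 = 172.1/EI
Flexibility coefficients: a unit moment at one end gives L/(3EI) there and L/(6EI) at the far end, so f₁₁ = f₂₂ = 2.033/EI and f₁₂ = f₂₁ = 1.017/EI.
Compatibility — zero rotation at each built-in end:
  2.033 M_X + 1.017 M_Y = 206.9
  1.017 M_X + 2.033 M_Y = 172.1
Solving the pair gives M_X = 79.24 kN·m and M_Y = 45.04 kN·m (hogging).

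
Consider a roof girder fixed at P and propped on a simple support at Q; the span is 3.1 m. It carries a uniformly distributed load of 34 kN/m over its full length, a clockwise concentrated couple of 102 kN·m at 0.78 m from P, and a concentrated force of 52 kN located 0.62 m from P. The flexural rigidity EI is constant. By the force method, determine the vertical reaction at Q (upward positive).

R_Q = 64.15 kN

Remove the prop at Q; the released (primary) structure is a cantilever built in at P.
Deflection at Q on the released cantilever, summing each load's contribution:
  UDL 34: wL⁴/(8EI) = 392.5/EI
  clockwise couple 102 at a = 0.78: M₀a(2L − a)/(2EI) = 215.6/EI
  point load 52 at a = 0.62: Pa²(3L − a)/(6EI) = 28.92/EI
  δ_0 = 637/EI
Tip deflection under a unit load at Q: L³/(3EI) = 9.93/EI.
Compatibility at Q: δ_0 − R_Q·δ_{QQ} = 0, so R_Q = 637/9.93 = 64.15 kN.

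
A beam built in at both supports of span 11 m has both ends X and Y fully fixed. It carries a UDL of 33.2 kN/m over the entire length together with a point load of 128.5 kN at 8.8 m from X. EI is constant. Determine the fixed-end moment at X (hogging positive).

Take the two fixed-end moments M_X, M_Y as redundants; the released structure is the simple span XY.
Simple-span end rotations at X and Y under the given loads:
  at X: UDL 33.2: wL³/(24EI) = 1841/EI
  at Y: UDL 33.2: wL³/(24EI) = 1841/EI
  at X: point load 128.5 at a = 8.8: Pab(L + b)/(6LEI) = 497.6/EI
  at Y: point load 128.5 at a = 8.8: Pab(L + a)/(6LEI) = 746.3/EI
  θ_X0 = 2339/EI,  θ_Y0 = 2588/EI
Flexibility coefficients: a unit moment at one end gives L/(3EI) there and L/(6EI) at the far end, so f₁₁ = f₂₂ = 3.667/EI and f₁₂ = f₂₁ = 1.833/EI.
Compatibility — zero rotation at each built-in end:
  3.667 M_X + 1.833 M_Y = 2339
  1.833 M_X + 3.667 M_Y = 2588
Solving the pair gives M_X = 380 kN·m and M_Y = 515.7 kN·m (hogging).

M_X = 380 kN·m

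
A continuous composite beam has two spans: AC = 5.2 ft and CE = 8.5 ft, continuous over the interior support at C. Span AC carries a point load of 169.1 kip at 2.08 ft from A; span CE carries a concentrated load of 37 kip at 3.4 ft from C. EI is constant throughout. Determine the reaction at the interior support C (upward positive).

R_C = 118.8 kip

Release continuity at C by inserting a hinge; the redundant is the internal moment M_C. The primary structure is two simply-supported spans AC and CE.
Rotations at C on the released spans (each span's end-slope, ×1/EI):
  span AC: point load 169.1 at a = 2.08: Pab(L + a)/(6LEI) = 256.1/EI
  span CE: point load 37 at a = 3.4: Pab(L + b)/(6LEI) = 171.1/EI
  relative rotation θ_0 = (256.1 + 171.1)/EI = 427.1/EI
A unit hogging moment at C produces rotation L₁/(3EI) + L₂/(3EI) = 4.567/EI.
Slope continuity at C: θ_0 = M_C·4.567/EI, so M_C = 427.1/4.567 = 93.54 kip·ft (hogging).
Span AC, ΣM about A with M_C applied at C: R_C^{AC}·5.2 = 351.7 + 93.54, so R_C^{AC} = 85.63 kip and R_A = 169.1 − 85.63 = 83.47 kip.
Span CE, ΣM about E: R_C^{CE}·8.5 = 188.7 + 93.54, so R_C^{CE} = 33.2 kip and R_E = 37 − 33.2 = 3.796 kip.
R_C = 85.63 + 33.2 = 118.8 kip.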